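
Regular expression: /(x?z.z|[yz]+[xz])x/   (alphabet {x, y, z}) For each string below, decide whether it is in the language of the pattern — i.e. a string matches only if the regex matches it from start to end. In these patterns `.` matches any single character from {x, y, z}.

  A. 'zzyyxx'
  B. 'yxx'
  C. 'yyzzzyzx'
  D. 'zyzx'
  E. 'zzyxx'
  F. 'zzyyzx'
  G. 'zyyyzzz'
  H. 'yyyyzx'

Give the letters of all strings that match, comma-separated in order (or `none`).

A, B, C, D, E, F, H

A → match
B → match
C → match
D → match
E → match
F → match
G → no match — must end with 'x'
H → match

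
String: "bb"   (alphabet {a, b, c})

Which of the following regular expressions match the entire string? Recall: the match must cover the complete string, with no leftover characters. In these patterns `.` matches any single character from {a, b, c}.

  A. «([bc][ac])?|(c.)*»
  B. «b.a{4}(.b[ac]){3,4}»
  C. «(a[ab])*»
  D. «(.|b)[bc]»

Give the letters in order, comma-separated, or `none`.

A → no match
B → no match
C → no match
D → match

D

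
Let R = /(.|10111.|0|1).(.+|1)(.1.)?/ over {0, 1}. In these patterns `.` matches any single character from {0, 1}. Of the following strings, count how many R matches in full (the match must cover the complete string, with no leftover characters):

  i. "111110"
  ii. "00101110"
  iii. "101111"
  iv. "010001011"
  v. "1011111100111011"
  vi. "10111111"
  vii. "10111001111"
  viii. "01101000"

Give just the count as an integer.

i → match
ii → match
iii → match
iv → match
v → match
vi → match
vii → match
viii → match
Total matched: 8

8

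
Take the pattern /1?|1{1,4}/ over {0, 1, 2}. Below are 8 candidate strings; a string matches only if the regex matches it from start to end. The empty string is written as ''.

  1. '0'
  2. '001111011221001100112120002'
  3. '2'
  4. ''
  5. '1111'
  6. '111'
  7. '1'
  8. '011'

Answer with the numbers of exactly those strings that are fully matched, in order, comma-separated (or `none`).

4, 5, 6, 7

1 → no match
2 → no match
3 → no match
4 → match
5 → match
6 → match
7 → match
8 → no match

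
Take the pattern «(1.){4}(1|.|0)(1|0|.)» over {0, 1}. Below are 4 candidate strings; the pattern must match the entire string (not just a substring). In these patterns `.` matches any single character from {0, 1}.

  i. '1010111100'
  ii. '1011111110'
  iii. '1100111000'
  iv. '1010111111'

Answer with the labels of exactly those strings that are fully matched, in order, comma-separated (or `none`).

i, ii, iv

i → match
ii → match
iii → no match
iv → match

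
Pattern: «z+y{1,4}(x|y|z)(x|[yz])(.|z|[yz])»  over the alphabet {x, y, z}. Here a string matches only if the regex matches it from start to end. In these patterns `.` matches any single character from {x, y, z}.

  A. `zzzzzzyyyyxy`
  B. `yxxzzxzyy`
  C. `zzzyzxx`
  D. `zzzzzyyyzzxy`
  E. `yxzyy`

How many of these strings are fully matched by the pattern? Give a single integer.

A → match
B → no match — must start with `z`
C → match
D → no match
E → no match — must start with `z`
Total matched: 2

2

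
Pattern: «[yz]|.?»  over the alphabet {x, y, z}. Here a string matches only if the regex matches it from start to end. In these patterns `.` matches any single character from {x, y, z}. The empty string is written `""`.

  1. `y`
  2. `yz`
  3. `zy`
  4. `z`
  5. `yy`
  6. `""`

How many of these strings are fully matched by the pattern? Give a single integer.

3

1 → match
2 → no match
3 → no match
4 → match
5 → no match
6 → match
Total matched: 3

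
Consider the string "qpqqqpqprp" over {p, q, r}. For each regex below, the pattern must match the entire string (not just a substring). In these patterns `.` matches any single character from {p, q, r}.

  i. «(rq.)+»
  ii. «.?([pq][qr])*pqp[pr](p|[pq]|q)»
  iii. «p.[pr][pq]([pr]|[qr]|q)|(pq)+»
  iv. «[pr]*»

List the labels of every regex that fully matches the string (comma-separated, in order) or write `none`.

ii

i → no match — must start with "rq"
ii → match
iii → no match
iv → no match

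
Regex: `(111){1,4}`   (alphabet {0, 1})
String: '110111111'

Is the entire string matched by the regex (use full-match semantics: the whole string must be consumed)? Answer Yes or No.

Every match must start with '111', but '110111111' does not.

No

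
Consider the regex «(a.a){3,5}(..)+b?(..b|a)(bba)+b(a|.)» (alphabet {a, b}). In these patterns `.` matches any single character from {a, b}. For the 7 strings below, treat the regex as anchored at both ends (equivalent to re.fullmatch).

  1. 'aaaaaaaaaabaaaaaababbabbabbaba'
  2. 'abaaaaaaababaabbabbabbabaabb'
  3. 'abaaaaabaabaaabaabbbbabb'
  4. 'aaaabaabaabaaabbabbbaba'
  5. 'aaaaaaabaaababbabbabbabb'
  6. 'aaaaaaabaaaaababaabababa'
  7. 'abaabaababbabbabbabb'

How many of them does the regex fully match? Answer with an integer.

1 → match
2 → no match
3 → match
4 → match
5 → match
6 → no match
7 → match
Total matched: 5

5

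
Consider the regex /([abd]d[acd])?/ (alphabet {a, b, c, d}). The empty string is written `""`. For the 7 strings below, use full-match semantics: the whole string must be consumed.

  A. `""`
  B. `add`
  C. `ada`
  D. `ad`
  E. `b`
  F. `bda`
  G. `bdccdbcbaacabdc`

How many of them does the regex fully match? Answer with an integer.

A. `""` → match
B. `add` → match
C. `ada` → match
D. `ad` → no match
E. `b` → no match
F. `bda` → match
G → no match
Total matched: 4

4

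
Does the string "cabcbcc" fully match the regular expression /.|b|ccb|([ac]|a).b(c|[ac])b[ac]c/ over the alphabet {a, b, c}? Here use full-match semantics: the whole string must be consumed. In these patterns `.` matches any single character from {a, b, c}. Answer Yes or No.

Yes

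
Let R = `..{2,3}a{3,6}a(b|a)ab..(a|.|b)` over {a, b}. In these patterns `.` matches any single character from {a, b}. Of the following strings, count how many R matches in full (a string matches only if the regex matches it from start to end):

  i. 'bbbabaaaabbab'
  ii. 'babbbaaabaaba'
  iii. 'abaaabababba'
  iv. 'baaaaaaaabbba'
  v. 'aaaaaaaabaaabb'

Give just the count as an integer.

i → no match
ii → no match
iii. 'abaaabababba' → no match
iv → match
v → no match
Total matched: 1

1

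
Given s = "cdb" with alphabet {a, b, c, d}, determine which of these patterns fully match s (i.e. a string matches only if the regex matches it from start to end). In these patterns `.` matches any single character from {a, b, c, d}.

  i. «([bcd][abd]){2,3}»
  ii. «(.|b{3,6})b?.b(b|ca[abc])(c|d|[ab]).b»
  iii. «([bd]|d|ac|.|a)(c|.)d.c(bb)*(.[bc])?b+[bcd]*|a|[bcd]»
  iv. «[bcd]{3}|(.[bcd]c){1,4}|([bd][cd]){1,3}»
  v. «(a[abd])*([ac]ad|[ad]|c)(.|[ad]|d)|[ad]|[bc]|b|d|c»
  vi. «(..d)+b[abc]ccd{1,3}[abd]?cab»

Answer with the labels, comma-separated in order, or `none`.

i → no match
ii → no match
iii → no match
iv → match
v → no match
vi → no match — must end with "cab"

iv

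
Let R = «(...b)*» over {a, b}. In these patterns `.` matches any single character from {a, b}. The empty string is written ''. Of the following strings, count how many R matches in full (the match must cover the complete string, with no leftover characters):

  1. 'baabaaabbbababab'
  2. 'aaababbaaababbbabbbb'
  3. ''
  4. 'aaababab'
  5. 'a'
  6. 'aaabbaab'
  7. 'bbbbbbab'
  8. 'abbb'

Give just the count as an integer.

1 → match
2 → no match
3 → match
4 → match
5 → no match
6 → match
7 → match
8 → match
Total matched: 6

6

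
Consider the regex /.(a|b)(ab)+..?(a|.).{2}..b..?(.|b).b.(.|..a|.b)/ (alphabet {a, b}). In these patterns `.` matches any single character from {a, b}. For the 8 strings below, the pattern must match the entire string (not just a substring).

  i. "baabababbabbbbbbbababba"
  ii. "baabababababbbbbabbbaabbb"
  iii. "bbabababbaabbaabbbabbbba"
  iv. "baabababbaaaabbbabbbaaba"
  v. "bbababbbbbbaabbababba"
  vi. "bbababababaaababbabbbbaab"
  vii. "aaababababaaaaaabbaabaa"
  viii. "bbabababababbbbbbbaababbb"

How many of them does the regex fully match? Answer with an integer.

8

i → match
ii → match
iii → match
iv → match
v → match
vi → match
vii → match
viii → match
Total matched: 8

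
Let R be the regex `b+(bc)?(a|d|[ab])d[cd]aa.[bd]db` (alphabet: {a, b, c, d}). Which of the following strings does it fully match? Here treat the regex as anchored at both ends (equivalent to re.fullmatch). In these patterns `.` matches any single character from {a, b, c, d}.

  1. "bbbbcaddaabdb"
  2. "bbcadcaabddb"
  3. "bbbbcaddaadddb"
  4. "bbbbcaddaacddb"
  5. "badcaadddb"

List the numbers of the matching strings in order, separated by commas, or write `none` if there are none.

2, 3, 4, 5

1 → no match
2 → match
3 → match
4 → match
5 → match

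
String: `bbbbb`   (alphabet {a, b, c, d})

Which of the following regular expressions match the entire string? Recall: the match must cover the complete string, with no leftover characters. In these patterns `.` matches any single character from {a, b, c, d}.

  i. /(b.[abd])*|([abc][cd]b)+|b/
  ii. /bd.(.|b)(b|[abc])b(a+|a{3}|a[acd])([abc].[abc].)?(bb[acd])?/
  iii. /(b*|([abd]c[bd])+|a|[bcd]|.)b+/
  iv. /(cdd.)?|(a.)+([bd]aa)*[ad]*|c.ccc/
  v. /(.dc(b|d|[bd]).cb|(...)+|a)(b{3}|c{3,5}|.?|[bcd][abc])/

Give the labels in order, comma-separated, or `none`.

i → no match
ii → no match — must start with `bd`
iii → match
iv → no match
v → match

iii, v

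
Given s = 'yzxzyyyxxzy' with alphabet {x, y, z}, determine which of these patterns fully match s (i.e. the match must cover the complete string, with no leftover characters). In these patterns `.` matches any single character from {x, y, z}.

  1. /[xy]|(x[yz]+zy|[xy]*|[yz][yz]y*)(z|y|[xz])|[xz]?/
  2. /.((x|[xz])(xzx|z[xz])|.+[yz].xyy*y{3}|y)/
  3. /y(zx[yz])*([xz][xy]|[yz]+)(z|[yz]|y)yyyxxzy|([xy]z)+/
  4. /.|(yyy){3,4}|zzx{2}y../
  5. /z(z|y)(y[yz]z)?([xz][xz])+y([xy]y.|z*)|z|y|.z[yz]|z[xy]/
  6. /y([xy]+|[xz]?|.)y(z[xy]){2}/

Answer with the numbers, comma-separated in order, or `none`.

1 → no match
2 → no match
3 → match
4 → no match
5 → no match
6 → no match

3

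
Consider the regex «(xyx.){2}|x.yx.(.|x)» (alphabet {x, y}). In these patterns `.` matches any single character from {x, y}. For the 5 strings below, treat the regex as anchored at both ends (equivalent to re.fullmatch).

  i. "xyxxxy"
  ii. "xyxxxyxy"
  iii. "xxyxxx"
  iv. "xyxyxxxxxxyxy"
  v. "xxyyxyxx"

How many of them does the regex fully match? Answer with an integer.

2

i → no match
ii → match
iii → match
iv → no match
v → no match
Total matched: 2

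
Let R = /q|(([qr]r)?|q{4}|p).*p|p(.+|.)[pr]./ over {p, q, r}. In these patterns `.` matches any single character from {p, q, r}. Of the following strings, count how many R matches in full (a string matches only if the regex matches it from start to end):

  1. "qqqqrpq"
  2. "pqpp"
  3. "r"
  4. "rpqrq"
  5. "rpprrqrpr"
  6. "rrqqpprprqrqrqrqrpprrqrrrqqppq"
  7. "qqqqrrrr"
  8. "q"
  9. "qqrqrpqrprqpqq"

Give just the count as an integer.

2

1. "qqqqrpq" → no match
2. "pqpp" → match
3. "r" → no match
4. "rpqrq" → no match
5. "rpprrqrpr" → no match
6 → no match
7. "qqqqrrrr" → no match
8. "q" → match
9 → no match
Total matched: 2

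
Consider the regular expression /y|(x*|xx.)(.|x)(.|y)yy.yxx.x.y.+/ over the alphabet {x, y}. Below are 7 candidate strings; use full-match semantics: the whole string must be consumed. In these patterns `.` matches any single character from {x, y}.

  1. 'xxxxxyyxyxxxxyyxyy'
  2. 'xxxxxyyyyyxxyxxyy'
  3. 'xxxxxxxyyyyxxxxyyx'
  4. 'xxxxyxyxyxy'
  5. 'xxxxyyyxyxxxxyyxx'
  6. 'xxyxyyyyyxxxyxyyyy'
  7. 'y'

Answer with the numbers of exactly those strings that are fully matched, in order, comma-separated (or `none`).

1 → match
2 → match
3 → match
4 → no match
5 → match
6 → no match
7 → match

1, 2, 3, 5, 7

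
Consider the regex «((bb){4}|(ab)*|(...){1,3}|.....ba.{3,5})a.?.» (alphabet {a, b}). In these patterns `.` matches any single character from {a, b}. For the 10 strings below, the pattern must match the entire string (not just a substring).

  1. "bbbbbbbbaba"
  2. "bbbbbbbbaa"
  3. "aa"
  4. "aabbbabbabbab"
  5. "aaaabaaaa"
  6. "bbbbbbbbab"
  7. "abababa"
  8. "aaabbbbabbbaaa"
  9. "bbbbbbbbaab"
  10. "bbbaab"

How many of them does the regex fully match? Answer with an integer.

1 → match
2 → match
3 → match
4 → no match
5 → match
6 → match
7 → match
8 → no match
9 → match
10 → match
Total matched: 8

8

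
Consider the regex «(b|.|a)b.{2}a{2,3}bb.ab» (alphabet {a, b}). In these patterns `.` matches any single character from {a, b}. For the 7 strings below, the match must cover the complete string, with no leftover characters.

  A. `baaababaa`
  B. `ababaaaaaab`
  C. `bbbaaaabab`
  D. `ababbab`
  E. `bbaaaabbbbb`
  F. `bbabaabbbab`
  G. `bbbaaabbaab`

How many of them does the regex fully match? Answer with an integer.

A → no match — must end with `ab`
B → no match
C → no match
D → no match
E → no match — must end with `ab`
F → match
G → match
Total matched: 2

2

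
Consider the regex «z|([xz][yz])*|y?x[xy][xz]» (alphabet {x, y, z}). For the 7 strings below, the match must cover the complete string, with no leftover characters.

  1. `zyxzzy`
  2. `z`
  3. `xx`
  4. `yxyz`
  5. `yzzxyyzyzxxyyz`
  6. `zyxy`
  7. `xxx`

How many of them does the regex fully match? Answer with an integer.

5

1 → match
2 → match
3 → no match
4 → match
5 → no match
6 → match
7 → match
Total matched: 5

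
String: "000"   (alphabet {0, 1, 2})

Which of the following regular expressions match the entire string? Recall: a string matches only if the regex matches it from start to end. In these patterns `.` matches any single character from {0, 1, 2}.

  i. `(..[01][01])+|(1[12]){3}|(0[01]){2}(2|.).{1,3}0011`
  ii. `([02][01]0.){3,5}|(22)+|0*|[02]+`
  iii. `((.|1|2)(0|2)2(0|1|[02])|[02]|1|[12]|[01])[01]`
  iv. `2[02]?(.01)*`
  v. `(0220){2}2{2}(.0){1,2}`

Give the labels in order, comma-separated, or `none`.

ii

i → no match
ii → match
iii → no match
iv → no match — must start with "2"
v → no match — must start with "0220"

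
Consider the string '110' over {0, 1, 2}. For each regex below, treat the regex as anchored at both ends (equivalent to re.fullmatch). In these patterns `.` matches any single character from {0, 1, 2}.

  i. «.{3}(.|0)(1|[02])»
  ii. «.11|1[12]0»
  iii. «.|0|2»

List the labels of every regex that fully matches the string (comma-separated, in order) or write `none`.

ii

i → no match
ii → match
iii → no match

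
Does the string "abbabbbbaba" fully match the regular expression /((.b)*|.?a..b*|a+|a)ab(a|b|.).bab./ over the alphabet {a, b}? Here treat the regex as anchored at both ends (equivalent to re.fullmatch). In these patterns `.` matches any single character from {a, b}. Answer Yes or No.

Yes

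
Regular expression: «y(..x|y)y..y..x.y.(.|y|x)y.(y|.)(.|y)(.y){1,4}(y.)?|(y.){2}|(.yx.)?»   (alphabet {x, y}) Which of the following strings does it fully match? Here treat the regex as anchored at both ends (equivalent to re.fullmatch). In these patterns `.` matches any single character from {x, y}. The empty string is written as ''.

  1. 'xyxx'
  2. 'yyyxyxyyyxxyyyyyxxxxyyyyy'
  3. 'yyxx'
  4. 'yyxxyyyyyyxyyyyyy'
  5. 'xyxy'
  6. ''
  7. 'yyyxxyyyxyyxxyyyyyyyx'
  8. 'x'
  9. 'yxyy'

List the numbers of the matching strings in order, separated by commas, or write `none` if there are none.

1, 2, 3, 5, 6, 7, 9

1 → match
2 → match
3 → match
4 → no match
5 → match
6 → match
7 → match
8 → no match
9 → match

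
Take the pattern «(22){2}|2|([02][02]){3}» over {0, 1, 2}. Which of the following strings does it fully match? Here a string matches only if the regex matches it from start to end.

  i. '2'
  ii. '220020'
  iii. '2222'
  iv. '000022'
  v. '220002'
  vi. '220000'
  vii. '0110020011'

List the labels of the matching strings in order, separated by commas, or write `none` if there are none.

i → match
ii → match
iii → match
iv → match
v → match
vi → match
vii → no match

i, ii, iii, iv, v, vi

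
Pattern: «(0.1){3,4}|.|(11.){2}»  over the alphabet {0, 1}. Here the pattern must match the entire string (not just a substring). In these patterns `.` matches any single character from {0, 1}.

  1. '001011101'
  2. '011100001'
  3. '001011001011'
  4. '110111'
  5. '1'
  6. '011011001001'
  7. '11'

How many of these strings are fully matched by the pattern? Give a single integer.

1 → no match
2 → no match
3 → match
4 → match
5 → match
6 → match
7 → no match
Total matched: 4

4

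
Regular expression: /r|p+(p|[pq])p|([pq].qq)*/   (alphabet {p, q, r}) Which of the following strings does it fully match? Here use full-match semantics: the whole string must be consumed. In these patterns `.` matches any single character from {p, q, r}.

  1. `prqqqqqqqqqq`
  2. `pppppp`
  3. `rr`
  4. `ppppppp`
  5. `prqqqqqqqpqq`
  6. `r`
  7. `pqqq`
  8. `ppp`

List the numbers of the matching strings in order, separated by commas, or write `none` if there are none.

1 → match
2 → match
3 → no match
4 → match
5 → match
6 → match
7 → match
8 → match

1, 2, 4, 5, 6, 7, 8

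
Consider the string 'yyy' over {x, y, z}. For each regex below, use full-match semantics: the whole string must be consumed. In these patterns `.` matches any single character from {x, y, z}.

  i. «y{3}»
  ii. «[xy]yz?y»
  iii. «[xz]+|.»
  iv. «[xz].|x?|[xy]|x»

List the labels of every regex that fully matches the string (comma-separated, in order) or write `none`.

i, ii

i → match
ii → match
iii → no match
iv → no match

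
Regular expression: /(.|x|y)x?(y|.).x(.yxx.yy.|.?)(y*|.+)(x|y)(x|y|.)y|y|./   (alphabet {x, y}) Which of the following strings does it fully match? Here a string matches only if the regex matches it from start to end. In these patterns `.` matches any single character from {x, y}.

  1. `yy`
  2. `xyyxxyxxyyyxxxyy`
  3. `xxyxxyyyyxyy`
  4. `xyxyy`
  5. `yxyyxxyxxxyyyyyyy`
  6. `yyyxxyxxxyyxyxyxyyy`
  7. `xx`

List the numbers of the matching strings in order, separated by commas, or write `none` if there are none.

1. `yy` → no match
2 → match
3. `xxyxxyyyyxyy` → match
4. `xyxyy` → no match
5 → match
6 → match
7. `xx` → no match

2, 3, 5, 6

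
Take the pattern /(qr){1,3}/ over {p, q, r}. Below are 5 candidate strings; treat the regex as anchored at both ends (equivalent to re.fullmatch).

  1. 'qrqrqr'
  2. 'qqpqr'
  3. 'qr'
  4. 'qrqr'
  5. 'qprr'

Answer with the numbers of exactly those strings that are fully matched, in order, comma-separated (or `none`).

1, 3, 4

1. 'qrqrqr' → match
2. 'qqpqr' → no match — must start with 'qr'
3. 'qr' → match
4. 'qrqr' → match
5. 'qprr' → no match — must start with 'qr'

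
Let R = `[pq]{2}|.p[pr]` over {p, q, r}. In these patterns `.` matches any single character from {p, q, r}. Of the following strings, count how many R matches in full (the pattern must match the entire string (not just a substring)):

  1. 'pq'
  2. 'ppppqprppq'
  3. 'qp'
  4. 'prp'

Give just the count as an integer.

1 → match
2 → no match
3 → match
4 → no match
Total matched: 2

2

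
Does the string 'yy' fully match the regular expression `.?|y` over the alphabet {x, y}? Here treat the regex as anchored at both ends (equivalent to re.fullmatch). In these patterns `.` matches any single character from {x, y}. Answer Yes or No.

No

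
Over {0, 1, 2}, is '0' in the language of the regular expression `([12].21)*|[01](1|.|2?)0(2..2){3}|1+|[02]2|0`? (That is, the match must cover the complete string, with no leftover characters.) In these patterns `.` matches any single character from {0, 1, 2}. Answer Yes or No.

Yes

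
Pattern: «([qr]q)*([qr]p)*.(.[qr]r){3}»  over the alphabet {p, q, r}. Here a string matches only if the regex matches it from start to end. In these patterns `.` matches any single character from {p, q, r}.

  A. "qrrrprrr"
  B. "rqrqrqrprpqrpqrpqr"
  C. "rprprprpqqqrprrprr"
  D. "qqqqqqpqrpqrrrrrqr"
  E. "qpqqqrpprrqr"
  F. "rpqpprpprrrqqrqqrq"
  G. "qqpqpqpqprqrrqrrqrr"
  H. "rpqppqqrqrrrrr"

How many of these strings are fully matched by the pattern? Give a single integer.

A → no match
B → match
C → match
D → no match
E → no match
F → no match — must end with "r"
G → no match
H → match
Total matched: 3

3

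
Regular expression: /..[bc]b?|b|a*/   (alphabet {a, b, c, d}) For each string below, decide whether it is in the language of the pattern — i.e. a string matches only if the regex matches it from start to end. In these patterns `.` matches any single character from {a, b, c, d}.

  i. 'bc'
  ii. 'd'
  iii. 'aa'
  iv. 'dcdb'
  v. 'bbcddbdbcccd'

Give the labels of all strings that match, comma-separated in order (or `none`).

i → no match
ii → no match
iii → match
iv → no match
v → no match

iii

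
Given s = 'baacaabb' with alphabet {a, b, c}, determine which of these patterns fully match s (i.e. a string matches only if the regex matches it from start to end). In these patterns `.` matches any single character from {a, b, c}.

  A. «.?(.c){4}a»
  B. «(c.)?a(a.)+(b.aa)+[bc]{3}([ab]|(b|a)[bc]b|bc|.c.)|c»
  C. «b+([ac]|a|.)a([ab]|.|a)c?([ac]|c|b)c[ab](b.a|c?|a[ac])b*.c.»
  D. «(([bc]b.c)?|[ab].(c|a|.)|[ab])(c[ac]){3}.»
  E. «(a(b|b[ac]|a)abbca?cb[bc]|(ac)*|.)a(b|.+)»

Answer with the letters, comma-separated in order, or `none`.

A → no match — must end with 'ca'
B → no match
C → no match
D → no match
E → match

E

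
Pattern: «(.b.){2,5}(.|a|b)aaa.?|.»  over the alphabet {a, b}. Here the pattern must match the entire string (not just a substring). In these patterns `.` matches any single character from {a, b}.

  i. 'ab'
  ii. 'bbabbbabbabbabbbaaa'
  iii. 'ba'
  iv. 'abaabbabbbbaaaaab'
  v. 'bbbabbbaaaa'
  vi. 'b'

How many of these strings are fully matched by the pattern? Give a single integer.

i → no match
ii → match
iii → no match
iv → match
v → match
vi → match
Total matched: 4

4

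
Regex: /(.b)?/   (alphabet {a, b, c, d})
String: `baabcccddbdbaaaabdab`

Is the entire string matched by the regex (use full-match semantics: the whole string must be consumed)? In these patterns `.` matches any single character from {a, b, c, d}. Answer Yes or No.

No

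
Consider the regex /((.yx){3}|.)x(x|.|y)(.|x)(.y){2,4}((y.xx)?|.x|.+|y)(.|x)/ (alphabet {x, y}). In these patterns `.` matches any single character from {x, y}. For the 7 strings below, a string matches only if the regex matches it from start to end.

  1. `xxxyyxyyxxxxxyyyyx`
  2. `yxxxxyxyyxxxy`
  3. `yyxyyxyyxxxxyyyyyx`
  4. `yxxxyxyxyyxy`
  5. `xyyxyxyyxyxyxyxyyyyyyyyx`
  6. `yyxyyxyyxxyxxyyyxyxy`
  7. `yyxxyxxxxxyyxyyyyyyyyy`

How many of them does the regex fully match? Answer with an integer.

3

1 → no match
2 → match
3 → match
4 → no match
5 → no match
6 → match
7 → no match
Total matched: 3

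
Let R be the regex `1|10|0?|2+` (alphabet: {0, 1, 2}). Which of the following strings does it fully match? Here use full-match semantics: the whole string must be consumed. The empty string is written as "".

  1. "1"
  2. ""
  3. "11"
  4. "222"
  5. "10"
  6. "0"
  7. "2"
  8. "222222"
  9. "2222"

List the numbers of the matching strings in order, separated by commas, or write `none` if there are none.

1 → match
2 → match
3 → no match
4 → match
5 → match
6 → match
7 → match
8 → match
9 → match

1, 2, 4, 5, 6, 7, 8, 9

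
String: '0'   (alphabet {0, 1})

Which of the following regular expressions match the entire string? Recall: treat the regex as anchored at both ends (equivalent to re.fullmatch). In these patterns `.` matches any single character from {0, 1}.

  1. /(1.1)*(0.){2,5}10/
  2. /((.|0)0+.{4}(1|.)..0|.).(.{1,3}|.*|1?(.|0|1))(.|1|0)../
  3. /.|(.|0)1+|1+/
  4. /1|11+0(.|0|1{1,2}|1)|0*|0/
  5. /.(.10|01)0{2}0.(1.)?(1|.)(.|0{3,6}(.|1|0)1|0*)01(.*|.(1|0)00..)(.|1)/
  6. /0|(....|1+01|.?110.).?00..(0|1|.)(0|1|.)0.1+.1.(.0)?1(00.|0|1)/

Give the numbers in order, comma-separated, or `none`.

3, 4, 6

1 → no match — must end with '10'
2 → no match
3 → match
4 → match
5 → no match
6 → match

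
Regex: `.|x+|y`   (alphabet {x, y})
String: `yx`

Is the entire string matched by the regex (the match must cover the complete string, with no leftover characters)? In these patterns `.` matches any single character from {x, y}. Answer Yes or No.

No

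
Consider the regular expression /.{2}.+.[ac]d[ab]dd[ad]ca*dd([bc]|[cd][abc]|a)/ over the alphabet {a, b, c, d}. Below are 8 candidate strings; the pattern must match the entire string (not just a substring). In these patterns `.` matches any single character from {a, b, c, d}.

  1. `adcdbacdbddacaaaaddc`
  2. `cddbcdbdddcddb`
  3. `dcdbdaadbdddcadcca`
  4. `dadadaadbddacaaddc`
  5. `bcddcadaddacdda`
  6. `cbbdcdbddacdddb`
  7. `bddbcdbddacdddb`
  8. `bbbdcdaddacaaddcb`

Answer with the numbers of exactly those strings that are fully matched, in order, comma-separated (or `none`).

1 → match
2 → match
3 → no match
4 → match
5 → match
6 → match
7 → match
8 → match

1, 2, 4, 5, 6, 7, 8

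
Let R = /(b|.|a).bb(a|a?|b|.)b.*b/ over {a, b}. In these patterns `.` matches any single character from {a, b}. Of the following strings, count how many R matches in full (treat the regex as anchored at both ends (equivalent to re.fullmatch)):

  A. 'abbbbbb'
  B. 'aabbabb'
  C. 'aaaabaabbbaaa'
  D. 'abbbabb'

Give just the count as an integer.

3

A → match
B → match
C → no match — must end with 'b'
D → match
Total matched: 3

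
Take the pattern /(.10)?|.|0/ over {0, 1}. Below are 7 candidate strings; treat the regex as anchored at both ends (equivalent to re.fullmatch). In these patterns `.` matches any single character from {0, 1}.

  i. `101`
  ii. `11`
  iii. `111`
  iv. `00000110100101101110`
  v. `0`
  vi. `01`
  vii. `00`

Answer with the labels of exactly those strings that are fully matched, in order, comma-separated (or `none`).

v

i → no match
ii → no match
iii → no match
iv → no match
v → match
vi → no match
vii → no match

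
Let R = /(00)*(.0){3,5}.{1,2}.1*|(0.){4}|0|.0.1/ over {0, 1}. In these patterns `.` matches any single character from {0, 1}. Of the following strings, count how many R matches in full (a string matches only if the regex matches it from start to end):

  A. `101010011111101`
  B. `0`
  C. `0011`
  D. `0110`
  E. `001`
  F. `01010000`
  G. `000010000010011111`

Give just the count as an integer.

4

A → no match
B → match
C → match
D → no match
E → no match
F → match
G → match
Total matched: 4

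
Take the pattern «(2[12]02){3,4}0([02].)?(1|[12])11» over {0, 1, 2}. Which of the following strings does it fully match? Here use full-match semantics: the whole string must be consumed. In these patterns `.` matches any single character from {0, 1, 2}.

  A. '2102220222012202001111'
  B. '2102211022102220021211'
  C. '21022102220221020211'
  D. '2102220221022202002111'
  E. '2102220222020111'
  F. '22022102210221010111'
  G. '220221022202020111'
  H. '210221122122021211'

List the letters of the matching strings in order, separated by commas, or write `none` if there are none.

C, D, E, G

A → no match
B → no match
C → match
D → match
E → match
F → no match
G → match
H → no match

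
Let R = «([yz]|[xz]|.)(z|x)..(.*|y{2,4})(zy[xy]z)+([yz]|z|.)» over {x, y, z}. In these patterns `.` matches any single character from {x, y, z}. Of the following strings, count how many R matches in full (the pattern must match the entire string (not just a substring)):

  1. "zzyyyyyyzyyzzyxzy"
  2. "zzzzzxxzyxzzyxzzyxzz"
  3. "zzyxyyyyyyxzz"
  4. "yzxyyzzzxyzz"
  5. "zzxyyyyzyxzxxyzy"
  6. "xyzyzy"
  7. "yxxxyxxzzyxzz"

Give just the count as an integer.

1 → match
2 → match
3 → no match
4 → no match
5 → no match
6 → no match
7 → match
Total matched: 3

3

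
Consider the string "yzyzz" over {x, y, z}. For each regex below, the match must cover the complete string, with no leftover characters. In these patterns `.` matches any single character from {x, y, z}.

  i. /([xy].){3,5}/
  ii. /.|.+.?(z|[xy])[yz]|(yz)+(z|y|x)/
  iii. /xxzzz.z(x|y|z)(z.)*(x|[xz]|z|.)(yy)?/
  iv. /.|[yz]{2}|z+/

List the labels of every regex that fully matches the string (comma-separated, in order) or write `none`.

i → no match
ii → match
iii → no match — must start with "xxzzz"
iv → no match

ii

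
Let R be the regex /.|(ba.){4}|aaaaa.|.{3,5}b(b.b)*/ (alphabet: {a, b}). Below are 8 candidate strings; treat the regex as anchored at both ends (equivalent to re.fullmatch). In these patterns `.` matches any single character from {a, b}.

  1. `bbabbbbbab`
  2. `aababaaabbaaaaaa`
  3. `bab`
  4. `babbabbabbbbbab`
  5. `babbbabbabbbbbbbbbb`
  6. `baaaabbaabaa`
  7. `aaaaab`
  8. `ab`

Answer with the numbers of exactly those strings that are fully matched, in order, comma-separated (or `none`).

1, 4, 5, 7

1 → match
2 → no match
3 → no match
4 → match
5 → match
6 → no match
7 → match
8 → no match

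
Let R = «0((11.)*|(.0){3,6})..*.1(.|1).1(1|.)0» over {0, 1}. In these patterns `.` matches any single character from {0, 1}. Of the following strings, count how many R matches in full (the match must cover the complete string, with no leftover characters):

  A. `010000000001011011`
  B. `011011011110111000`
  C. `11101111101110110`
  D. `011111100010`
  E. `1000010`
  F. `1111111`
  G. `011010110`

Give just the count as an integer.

0

A → no match — must end with `0`
B → no match
C → no match — must start with `0`
D → no match
E → no match — must start with `0`
F → no match — must start with `0`
G → no match
Total matched: 0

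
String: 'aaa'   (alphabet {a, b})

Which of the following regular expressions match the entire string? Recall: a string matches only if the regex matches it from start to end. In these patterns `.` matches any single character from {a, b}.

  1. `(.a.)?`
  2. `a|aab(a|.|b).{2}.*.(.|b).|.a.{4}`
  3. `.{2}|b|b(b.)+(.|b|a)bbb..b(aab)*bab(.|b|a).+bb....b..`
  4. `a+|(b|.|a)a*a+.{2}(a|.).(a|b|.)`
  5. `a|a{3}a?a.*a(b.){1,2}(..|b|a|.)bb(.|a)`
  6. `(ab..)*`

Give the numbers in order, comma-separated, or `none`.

1, 4

1 → match
2 → no match
3 → no match
4 → match
5 → no match
6 → no match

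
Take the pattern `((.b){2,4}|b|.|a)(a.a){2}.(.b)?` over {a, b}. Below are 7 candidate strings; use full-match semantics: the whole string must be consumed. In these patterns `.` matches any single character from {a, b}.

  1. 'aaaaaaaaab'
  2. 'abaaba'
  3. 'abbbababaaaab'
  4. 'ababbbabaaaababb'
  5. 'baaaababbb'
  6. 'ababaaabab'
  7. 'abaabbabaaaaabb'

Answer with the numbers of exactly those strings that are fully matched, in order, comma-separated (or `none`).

1, 3, 5

1 → match
2 → no match
3 → match
4 → no match
5 → match
6 → no match
7 → no match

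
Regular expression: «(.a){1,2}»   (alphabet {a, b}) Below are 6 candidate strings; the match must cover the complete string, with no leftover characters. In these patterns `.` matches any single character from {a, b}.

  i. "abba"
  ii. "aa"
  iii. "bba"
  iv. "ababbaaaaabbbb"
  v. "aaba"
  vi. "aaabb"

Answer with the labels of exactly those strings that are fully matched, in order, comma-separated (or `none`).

ii, v

i. "abba" → no match
ii. "aa" → match
iii. "bba" → no match
iv → no match — must end with "a"
v. "aaba" → match
vi. "aaabb" → no match — must end with "a"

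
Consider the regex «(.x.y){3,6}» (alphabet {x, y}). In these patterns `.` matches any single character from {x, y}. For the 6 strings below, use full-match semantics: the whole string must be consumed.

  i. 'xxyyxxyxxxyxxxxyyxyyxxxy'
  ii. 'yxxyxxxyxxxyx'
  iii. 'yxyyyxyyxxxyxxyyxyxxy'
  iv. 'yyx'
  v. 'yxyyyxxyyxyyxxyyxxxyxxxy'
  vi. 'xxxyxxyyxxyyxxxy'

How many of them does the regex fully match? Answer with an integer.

i → no match
ii → no match — must end with 'y'
iii → no match
iv → no match — must end with 'y'
v → match
vi → match
Total matched: 2

2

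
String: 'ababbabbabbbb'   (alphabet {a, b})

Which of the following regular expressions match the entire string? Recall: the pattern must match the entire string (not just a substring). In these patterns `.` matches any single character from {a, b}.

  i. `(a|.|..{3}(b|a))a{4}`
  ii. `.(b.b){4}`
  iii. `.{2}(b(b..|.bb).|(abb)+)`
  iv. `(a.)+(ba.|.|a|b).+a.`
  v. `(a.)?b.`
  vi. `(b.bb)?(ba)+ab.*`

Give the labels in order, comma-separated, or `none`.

ii

i → no match — must end with 'a'
ii → match
iii → no match
iv → no match
v → no match
vi → no match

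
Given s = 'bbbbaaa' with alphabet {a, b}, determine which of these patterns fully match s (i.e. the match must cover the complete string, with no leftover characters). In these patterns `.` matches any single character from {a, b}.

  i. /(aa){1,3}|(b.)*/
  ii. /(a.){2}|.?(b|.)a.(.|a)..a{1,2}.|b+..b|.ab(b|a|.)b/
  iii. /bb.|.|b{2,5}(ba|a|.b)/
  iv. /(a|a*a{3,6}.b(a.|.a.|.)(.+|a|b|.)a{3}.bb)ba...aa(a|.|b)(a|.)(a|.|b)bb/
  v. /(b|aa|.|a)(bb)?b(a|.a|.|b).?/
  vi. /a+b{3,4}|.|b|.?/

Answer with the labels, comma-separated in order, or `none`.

v

i → no match
ii → no match
iii → no match
iv → no match — must end with 'bb'
v → match
vi → no match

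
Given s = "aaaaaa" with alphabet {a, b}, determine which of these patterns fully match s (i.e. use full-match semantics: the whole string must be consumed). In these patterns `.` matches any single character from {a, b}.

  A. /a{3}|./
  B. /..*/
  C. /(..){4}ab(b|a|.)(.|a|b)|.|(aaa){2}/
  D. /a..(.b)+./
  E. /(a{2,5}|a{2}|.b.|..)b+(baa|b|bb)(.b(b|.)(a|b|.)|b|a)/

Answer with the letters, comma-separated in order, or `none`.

B, C

A → no match
B → match
C → match
D → no match
E → no match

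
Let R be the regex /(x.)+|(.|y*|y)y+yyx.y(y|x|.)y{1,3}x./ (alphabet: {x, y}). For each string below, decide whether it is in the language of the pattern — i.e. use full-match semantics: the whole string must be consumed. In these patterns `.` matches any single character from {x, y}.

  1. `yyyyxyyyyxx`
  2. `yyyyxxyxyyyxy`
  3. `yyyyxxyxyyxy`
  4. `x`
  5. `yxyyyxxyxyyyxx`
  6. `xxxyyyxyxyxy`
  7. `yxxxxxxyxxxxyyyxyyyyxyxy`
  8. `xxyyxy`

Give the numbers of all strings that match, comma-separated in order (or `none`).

1 → match
2 → match
3 → match
4 → no match
5 → no match
6 → no match
7 → no match
8 → no match

1, 2, 3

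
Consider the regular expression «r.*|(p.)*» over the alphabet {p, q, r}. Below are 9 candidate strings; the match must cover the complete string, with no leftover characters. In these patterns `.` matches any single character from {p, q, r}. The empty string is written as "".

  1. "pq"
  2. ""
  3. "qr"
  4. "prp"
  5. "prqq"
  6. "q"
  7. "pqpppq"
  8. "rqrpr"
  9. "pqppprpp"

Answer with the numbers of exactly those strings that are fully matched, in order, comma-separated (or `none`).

1 → match
2 → match
3 → no match
4 → no match
5 → no match
6 → no match
7 → match
8 → match
9 → match

1, 2, 7, 8, 9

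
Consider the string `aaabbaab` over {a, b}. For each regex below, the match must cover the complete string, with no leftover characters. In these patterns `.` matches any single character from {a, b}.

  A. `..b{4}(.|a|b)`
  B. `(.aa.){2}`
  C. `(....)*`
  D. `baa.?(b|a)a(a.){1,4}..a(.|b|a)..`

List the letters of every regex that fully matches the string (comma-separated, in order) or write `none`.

A → no match
B → match
C → match
D → no match — must start with `baa`

B, C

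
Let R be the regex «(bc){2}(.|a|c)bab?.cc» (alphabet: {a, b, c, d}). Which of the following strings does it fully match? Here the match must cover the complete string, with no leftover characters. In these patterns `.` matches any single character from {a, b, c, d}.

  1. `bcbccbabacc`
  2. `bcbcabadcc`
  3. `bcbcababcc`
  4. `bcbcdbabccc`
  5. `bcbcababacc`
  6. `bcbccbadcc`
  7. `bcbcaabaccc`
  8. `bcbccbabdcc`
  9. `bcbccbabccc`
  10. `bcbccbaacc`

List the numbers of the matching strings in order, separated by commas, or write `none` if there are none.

1 → match
2 → match
3 → match
4 → match
5 → match
6 → match
7 → no match
8 → match
9 → match
10 → match

1, 2, 3, 4, 5, 6, 8, 9, 10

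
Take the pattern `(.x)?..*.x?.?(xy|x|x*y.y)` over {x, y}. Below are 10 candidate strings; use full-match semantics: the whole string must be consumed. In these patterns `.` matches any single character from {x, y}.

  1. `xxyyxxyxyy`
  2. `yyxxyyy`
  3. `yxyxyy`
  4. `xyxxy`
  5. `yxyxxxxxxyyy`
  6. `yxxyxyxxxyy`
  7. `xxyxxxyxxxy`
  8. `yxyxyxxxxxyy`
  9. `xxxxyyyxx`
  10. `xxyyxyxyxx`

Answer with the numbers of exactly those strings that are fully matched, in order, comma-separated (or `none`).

1 → no match
2 → match
3 → no match
4 → match
5 → match
6 → no match
7 → match
8 → no match
9 → match
10 → match

2, 4, 5, 7, 9, 10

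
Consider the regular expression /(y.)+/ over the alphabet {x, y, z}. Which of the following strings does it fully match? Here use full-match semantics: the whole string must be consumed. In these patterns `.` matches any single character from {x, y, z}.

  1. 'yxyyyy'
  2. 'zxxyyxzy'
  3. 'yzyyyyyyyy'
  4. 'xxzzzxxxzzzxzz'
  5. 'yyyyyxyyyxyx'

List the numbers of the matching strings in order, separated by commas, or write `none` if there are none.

1 → match
2 → no match — must start with 'y'
3 → match
4 → no match — must start with 'y'
5 → match

1, 3, 5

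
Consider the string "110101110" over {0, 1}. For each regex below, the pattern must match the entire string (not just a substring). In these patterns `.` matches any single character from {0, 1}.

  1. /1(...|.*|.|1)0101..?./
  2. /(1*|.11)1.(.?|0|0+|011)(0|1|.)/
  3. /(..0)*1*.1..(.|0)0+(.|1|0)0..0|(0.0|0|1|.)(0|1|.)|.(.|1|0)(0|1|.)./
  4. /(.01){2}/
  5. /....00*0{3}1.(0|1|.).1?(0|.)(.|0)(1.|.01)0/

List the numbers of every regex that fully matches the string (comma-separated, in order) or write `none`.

1

1 → match
2 → no match
3 → no match
4 → no match — must end with "01"
5 → no match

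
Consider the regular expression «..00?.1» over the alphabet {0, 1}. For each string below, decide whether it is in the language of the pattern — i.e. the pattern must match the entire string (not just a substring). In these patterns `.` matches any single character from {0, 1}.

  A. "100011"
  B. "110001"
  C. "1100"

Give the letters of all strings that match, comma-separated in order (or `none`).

A, B

A → match
B → match
C → no match — must end with "1"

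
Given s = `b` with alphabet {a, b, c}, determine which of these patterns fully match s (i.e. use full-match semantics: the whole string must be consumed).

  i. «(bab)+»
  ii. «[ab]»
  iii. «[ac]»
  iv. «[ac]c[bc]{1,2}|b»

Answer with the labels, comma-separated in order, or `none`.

ii, iv

i → no match — must start with `bab`
ii → match
iii → no match
iv → match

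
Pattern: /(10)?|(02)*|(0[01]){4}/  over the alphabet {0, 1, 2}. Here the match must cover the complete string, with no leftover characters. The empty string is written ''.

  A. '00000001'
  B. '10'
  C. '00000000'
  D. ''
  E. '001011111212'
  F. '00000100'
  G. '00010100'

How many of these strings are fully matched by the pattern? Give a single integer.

6

A. '00000001' → match
B. '10' → match
C. '00000000' → match
D. '' → match
E. '001011111212' → no match
F. '00000100' → match
G. '00010100' → match
Total matched: 6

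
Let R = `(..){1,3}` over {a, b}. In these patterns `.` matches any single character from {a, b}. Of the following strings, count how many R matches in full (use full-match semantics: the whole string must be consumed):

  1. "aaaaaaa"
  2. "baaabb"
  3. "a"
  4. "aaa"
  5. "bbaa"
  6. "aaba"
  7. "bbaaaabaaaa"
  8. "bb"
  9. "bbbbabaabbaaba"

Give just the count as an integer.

1 → no match
2 → match
3 → no match
4 → no match
5 → match
6 → match
7 → no match
8 → match
9 → no match
Total matched: 4

4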